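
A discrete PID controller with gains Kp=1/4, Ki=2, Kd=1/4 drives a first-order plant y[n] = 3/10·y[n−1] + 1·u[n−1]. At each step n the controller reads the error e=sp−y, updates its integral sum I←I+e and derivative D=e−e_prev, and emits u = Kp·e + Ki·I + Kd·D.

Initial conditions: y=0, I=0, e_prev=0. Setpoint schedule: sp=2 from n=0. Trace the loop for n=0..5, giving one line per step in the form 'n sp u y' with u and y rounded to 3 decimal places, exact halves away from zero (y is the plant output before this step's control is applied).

(exact arithmetic carried between steps; '≈' marks a value shown rounded to 6 d.p. or computed from one; I and e_prev carry over from the previous line; the table rounds u and y to 3 d.p., halves away from zero)
n=0: y=0, sp=2, e=sp−y=2; I=2, D=e−e_prev=2; u=1/4·2+2·2+1/4·2=5; next y=3/10·0+1·5=5
n=1: y=5, sp=2, e=sp−y=-3; I=-1, D=e−e_prev=-5; u=1/4·(-3)+2·(-1)+1/4·(-5)=-4; next y=3/10·5+1·(-4)=-2.5
n=2: y=-2.5, sp=2, e=sp−y=4.5; I=3.5, D=e−e_prev=7.5; u=1/4·4.5+2·3.5+1/4·7.5=10; next y=3/10·(-2.5)+1·10=9.25
n=3: y=9.25, sp=2, e=sp−y=-7.25; I=-3.75, D=e−e_prev=-11.75; u=1/4·(-7.25)+2·(-3.75)+1/4·(-11.75)=-12.25; next y=3/10·9.25+1·(-12.25)=-9.475
n=4: y=-9.475, sp=2, e=sp−y=11.475; I=7.725, D=e−e_prev=18.725; u=1/4·11.475+2·7.725+1/4·18.725=23; next y=3/10·(-9.475)+1·23=20.1575
n=5: y=20.1575, sp=2, e=sp−y=-18.1575; I=-10.4325, D=e−e_prev=-29.6325; u=1/4·(-18.1575)+2·(-10.4325)+1/4·(-29.6325)=-32.8125; next y=3/10·20.1575+1·(-32.8125)=-26.76525

0 2 5.000 0.000
1 2 -4.000 5.000
2 2 10.000 -2.500
3 2 -12.250 9.250
4 2 23.000 -9.475
5 2 -32.813 20.158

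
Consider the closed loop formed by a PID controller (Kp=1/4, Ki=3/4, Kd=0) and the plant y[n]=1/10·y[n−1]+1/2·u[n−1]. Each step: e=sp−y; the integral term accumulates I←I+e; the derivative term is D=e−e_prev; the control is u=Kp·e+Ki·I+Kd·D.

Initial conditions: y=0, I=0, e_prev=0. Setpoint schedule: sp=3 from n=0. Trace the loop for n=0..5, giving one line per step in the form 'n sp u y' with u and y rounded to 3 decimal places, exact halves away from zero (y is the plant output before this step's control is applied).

(exact arithmetic carried between steps; '≈' marks a value shown rounded to 6 d.p. or computed from one; I and e_prev carry over from the previous line; the table rounds u and y to 3 d.p., halves away from zero)
n=0: y=0, sp=3, e=sp−y=3; I=3, D=e−e_prev=3; u=1/4·3+3/4·3+0·3=3; next y=1/10·0+1/2·3=1.5
n=1: y=1.5, sp=3, e=sp−y=1.5; I=4.5, D=e−e_prev=-1.5; u=1/4·1.5+3/4·4.5+0·(-1.5)=3.75; next y=1/10·1.5+1/2·3.75=2.025
n=2: y=2.025, sp=3, e=sp−y=0.975; I=5.475, D=e−e_prev=-0.525; u=1/4·0.975+3/4·5.475+0·(-0.525)=4.35; next y=1/10·2.025+1/2·4.35=2.3775
n=3: y=2.3775, sp=3, e=sp−y=0.6225; I=6.0975, D=e−e_prev=-0.3525; u=1/4·0.6225+3/4·6.0975+0·(-0.3525)=4.72875; next y=1/10·2.3775+1/2·4.72875=2.602125
n=4: y=2.602125, sp=3, e=sp−y=0.397875; I=6.495375, D=e−e_prev=-0.224625; u=1/4·0.397875+3/4·6.495375+0·(-0.224625)=4.971; next y=1/10·2.602125+1/2·4.971≈2.745713
n=5: y≈2.745713, sp=3, e=sp−y≈0.254288; I≈6.749663, D=e−e_prev≈-0.143588; u=1/4·0.254288+3/4·6.749663+0·(-0.143588)≈5.125819; next y=1/10·2.745713+1/2·5.125819≈2.837481

0 3 3.000 0.000
1 3 3.750 1.500
2 3 4.350 2.025
3 3 4.729 2.378
4 3 4.971 2.602
5 3 5.126 2.746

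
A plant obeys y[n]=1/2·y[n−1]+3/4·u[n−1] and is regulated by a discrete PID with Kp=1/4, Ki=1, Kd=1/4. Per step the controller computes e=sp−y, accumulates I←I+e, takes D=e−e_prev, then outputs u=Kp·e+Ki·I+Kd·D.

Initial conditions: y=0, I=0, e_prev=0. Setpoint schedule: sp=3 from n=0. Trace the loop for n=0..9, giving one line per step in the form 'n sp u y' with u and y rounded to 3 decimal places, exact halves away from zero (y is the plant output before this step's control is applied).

0 3 4.500 0.000
1 3 1.688 3.375
2 3 2.789 2.953
3 3 1.808 3.568
4 3 2.036 3.140
5 3 1.853 3.097
6 3 1.983 2.938
7 3 1.978 2.957
8 3 2.018 2.962
9 3 2.009 2.995

(exact arithmetic carried between steps; '≈' marks a value shown rounded to 6 d.p. or computed from one; I and e_prev carry over from the previous line; the table rounds u and y to 3 d.p., halves away from zero)
n=0: y=0, sp=3, e=sp−y=3; I=3, D=e−e_prev=3; u=1/4·3+1·3+1/4·3=4.5; next y=1/2·0+3/4·4.5=3.375
n=1: y=3.375, sp=3, e=sp−y=-0.375; I=2.625, D=e−e_prev=-3.375; u=1/4·(-0.375)+1·2.625+1/4·(-3.375)=1.6875; next y=1/2·3.375+3/4·1.6875=2.953125
n=2: y=2.953125, sp=3, e=sp−y=0.046875; I=2.671875, D=e−e_prev=0.421875; u=1/4·0.046875+1·2.671875+1/4·0.421875≈2.789063; next y=1/2·2.953125+3/4·2.789063≈3.568359
n=3: y≈3.568359, sp=3, e=sp−y≈-0.568359; I≈2.103516, D=e−e_prev≈-0.615234; u=1/4·(-0.568359)+1·2.103516+1/4·(-0.615234)≈1.807617; next y=1/2·3.568359+3/4·1.807617≈3.139893
n=4: y≈3.139893, sp=3, e=sp−y≈-0.139893; I≈1.963623, D=e−e_prev≈0.428467; u=1/4·(-0.139893)+1·1.963623+1/4·0.428467≈2.035767; next y=1/2·3.139893+3/4·2.035767≈3.096771
n=5: y≈3.096771, sp=3, e=sp−y≈-0.096771; I≈1.866852, D=e−e_prev≈0.043121; u=1/4·(-0.096771)+1·1.866852+1/4·0.043121≈1.853439; next y=1/2·3.096771+3/4·1.853439≈2.938465
n=6: y≈2.938465, sp=3, e=sp−y≈0.061535; I≈1.928387, D=e−e_prev≈0.158306; u=1/4·0.061535+1·1.928387+1/4·0.158306≈1.983347; next y=1/2·2.938465+3/4·1.983347≈2.956743
n=7: y≈2.956743, sp=3, e=sp−y≈0.043257; I≈1.971644, D=e−e_prev≈-0.018278; u=1/4·0.043257+1·1.971644+1/4·(-0.018278)≈1.977889; next y=1/2·2.956743+3/4·1.977889≈2.961788
n=8: y≈2.961788, sp=3, e=sp−y≈0.038212; I≈2.009856, D=e−e_prev≈-0.005045; u=1/4·0.038212+1·2.009856+1/4·(-0.005045)≈2.018148; next y=1/2·2.961788+3/4·2.018148≈2.994505
n=9: y≈2.994505, sp=3, e=sp−y≈0.005495; I≈2.015351, D=e−e_prev≈-0.032717; u=1/4·0.005495+1·2.015351+1/4·(-0.032717)≈2.008546; next y=1/2·2.994505+3/4·2.008546≈3.003662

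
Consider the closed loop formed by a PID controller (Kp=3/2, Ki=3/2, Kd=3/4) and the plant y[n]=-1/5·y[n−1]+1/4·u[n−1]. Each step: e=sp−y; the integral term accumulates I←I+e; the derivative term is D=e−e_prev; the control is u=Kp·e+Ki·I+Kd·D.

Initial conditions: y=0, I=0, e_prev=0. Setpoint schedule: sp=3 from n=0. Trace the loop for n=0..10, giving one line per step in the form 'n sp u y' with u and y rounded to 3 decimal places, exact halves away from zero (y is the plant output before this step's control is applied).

(exact arithmetic carried between steps; '≈' marks a value shown rounded to 6 d.p. or computed from one; I and e_prev carry over from the previous line; the table rounds u and y to 3 d.p., halves away from zero)
n=0: y=0, sp=3, e=sp−y=3; I=3, D=e−e_prev=3; u=3/2·3+3/2·3+3/4·3=11.25; next y=-1/5·0+1/4·11.25=2.8125
n=1: y=2.8125, sp=3, e=sp−y=0.1875; I=3.1875, D=e−e_prev=-2.8125; u=3/2·0.1875+3/2·3.1875+3/4·(-2.8125)=2.953125; next y=-1/5·2.8125+1/4·2.953125≈0.175781
n=2: y≈0.175781, sp=3, e=sp−y≈2.824219; I≈6.011719, D=e−e_prev≈2.636719; u=3/2·2.824219+3/2·6.011719+3/4·2.636719≈15.231445; next y=-1/5·0.175781+1/4·15.231445≈3.772705
n=3: y≈3.772705, sp=3, e=sp−y≈-0.772705; I≈5.239014, D=e−e_prev≈-3.596924; u=3/2·(-0.772705)+3/2·5.239014+3/4·(-3.596924)≈4.001770; next y=-1/5·3.772705+1/4·4.001770≈0.245901
n=4: y≈0.245901, sp=3, e=sp−y≈2.754099; I≈7.993112, D=e−e_prev≈3.526804; u=3/2·2.754099+3/2·7.993112+3/4·3.526804≈18.765919; next y=-1/5·0.245901+1/4·18.765919≈4.642299
n=5: y≈4.642299, sp=3, e=sp−y≈-1.642299; I≈6.350813, D=e−e_prev≈-4.396398; u=3/2·(-1.642299)+3/2·6.350813+3/4·(-4.396398)≈3.765472; next y=-1/5·4.642299+1/4·3.765472≈0.012908
n=6: y≈0.012908, sp=3, e=sp−y≈2.987092; I≈9.337905, D=e−e_prev≈4.629391; u=3/2·2.987092+3/2·9.337905+3/4·4.629391≈21.959539; next y=-1/5·0.012908+1/4·21.959539≈5.487303
n=7: y≈5.487303, sp=3, e=sp−y≈-2.487303; I≈6.850602, D=e−e_prev≈-5.474395; u=3/2·(-2.487303)+3/2·6.850602+3/4·(-5.474395)≈2.439152; next y=-1/5·5.487303+1/4·2.439152≈-0.487673
n=8: y≈-0.487673, sp=3, e=sp−y≈3.487673; I≈10.338274, D=e−e_prev≈5.974976; u=3/2·3.487673+3/2·10.338274+3/4·5.974976≈25.220152; next y=-1/5·(-0.487673)+1/4·25.220152≈6.402573
n=9: y≈6.402573, sp=3, e=sp−y≈-3.402573; I≈6.935702, D=e−e_prev≈-6.890245; u=3/2·(-3.402573)+3/2·6.935702+3/4·(-6.890245)≈0.132010; next y=-1/5·6.402573+1/4·0.132010≈-1.247512
n=10: y≈-1.247512, sp=3, e=sp−y≈4.247512; I≈11.183214, D=e−e_prev≈7.650085; u=3/2·4.247512+3/2·11.183214+3/4·7.650085≈28.883652; next y=-1/5·(-1.247512)+1/4·28.883652≈7.470416

0 3 11.250 0.000
1 3 2.953 2.813
2 3 15.231 0.176
3 3 4.002 3.773
4 3 18.766 0.246
5 3 3.765 4.642
6 3 21.960 0.013
7 3 2.439 5.487
8 3 25.220 -0.488
9 3 0.132 6.403
10 3 28.884 -1.248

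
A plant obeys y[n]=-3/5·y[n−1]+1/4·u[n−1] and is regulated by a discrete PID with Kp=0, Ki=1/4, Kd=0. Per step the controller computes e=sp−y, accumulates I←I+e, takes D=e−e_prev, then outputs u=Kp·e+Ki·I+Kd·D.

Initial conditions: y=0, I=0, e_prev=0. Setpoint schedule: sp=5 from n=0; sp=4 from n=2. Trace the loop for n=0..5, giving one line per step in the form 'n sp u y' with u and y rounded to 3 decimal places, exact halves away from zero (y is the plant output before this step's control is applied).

0 5 1.250 0.000
1 5 2.422 0.313
2 4 3.317 0.418
3 4 4.173 0.579
4 4 4.999 0.696
5 4 5.791 0.832

(exact arithmetic carried between steps; '≈' marks a value shown rounded to 6 d.p. or computed from one; I and e_prev carry over from the previous line; the table rounds u and y to 3 d.p., halves away from zero)
n=0: y=0, sp=5, e=sp−y=5; I=5, D=e−e_prev=5; u=0·5+1/4·5+0·5=1.25; next y=-3/5·0+1/4·1.25=0.3125
n=1: y=0.3125, sp=5, e=sp−y=4.6875; I=9.6875, D=e−e_prev=-0.3125; u=0·4.6875+1/4·9.6875+0·(-0.3125)=2.421875; next y=-3/5·0.3125+1/4·2.421875≈0.417969
n=2: y≈0.417969, sp=4, e=sp−y≈3.582031; I≈13.269531, D=e−e_prev≈-1.105469; u=0·3.582031+1/4·13.269531+0·(-1.105469)≈3.317383; next y=-3/5·0.417969+1/4·3.317383≈0.578564
n=3: y≈0.578564, sp=4, e=sp−y≈3.421436; I≈16.690967, D=e−e_prev≈-0.160596; u=0·3.421436+1/4·16.690967+0·(-0.160596)≈4.172742; next y=-3/5·0.578564+1/4·4.172742≈0.696047
n=4: y≈0.696047, sp=4, e=sp−y≈3.303953; I≈19.994920, D=e−e_prev≈-0.117482; u=0·3.303953+1/4·19.994920+0·(-0.117482)≈4.998730; next y=-3/5·0.696047+1/4·4.998730≈0.832054
n=5: y≈0.832054, sp=4, e=sp−y≈3.167946; I≈23.162866, D=e−e_prev≈-0.136008; u=0·3.167946+1/4·23.162866+0·(-0.136008)≈5.790716; next y=-3/5·0.832054+1/4·5.790716≈0.948446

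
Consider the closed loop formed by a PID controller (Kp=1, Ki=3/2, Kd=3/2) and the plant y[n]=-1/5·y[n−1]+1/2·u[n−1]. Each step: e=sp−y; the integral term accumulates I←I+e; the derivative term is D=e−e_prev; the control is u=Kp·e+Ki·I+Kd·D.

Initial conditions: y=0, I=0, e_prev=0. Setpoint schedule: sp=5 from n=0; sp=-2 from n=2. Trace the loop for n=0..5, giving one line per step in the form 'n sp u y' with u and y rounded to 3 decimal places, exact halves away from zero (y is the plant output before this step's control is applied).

0 5 20.000 0.000
1 5 -20.000 10.000
2 -2 47.500 -12.000
3 -2 -112.600 26.150
4 -2 253.120 -61.530
5 -2 -590.689 138.866

(exact arithmetic carried between steps; '≈' marks a value shown rounded to 6 d.p. or computed from one; I and e_prev carry over from the previous line; the table rounds u and y to 3 d.p., halves away from zero)
n=0: y=0, sp=5, e=sp−y=5; I=5, D=e−e_prev=5; u=1·5+3/2·5+3/2·5=20; next y=-1/5·0+1/2·20=10
n=1: y=10, sp=5, e=sp−y=-5; I=0, D=e−e_prev=-10; u=1·(-5)+3/2·0+3/2·(-10)=-20; next y=-1/5·10+1/2·(-20)=-12
n=2: y=-12, sp=-2, e=sp−y=10; I=10, D=e−e_prev=15; u=1·10+3/2·10+3/2·15=47.5; next y=-1/5·(-12)+1/2·47.5=26.15
n=3: y=26.15, sp=-2, e=sp−y=-28.15; I=-18.15, D=e−e_prev=-38.15; u=1·(-28.15)+3/2·(-18.15)+3/2·(-38.15)=-112.6; next y=-1/5·26.15+1/2·(-112.6)=-61.53
n=4: y=-61.53, sp=-2, e=sp−y=59.53; I=41.38, D=e−e_prev=87.68; u=1·59.53+3/2·41.38+3/2·87.68=253.12; next y=-1/5·(-61.53)+1/2·253.12=138.866
n=5: y=138.866, sp=-2, e=sp−y=-140.866; I=-99.486, D=e−e_prev=-200.396; u=1·(-140.866)+3/2·(-99.486)+3/2·(-200.396)=-590.689; next y=-1/5·138.866+1/2·(-590.689)=-323.1177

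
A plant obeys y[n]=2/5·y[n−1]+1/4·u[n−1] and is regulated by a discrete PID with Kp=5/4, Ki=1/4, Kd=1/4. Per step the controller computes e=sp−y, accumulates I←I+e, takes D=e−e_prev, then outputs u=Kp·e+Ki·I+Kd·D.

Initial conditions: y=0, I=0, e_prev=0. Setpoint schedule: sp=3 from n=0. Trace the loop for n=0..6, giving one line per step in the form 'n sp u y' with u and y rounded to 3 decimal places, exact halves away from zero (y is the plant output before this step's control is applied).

(exact arithmetic carried between steps; '≈' marks a value shown rounded to 6 d.p. or computed from one; I and e_prev carry over from the previous line; the table rounds u and y to 3 d.p., halves away from zero)
n=0: y=0, sp=3, e=sp−y=3; I=3, D=e−e_prev=3; u=5/4·3+1/4·3+1/4·3=5.25; next y=2/5·0+1/4·5.25=1.3125
n=1: y=1.3125, sp=3, e=sp−y=1.6875; I=4.6875, D=e−e_prev=-1.3125; u=5/4·1.6875+1/4·4.6875+1/4·(-1.3125)=2.953125; next y=2/5·1.3125+1/4·2.953125≈1.263281
n=2: y≈1.263281, sp=3, e=sp−y≈1.736719; I≈6.424219, D=e−e_prev≈0.049219; u=5/4·1.736719+1/4·6.424219+1/4·0.049219≈3.789258; next y=2/5·1.263281+1/4·3.789258≈1.452627
n=3: y≈1.452627, sp=3, e=sp−y≈1.547373; I≈7.971592, D=e−e_prev≈-0.189346; u=5/4·1.547373+1/4·7.971592+1/4·(-0.189346)≈3.879778; next y=2/5·1.452627+1/4·3.879778≈1.550995
n=4: y≈1.550995, sp=3, e=sp−y≈1.449005; I≈9.420597, D=e−e_prev≈-0.098368; u=5/4·1.449005+1/4·9.420597+1/4·(-0.098368)≈4.141813; next y=2/5·1.550995+1/4·4.141813≈1.655851
n=5: y≈1.655851, sp=3, e=sp−y≈1.344149; I≈10.764745, D=e−e_prev≈-0.104856; u=5/4·1.344149+1/4·10.764745+1/4·(-0.104856)≈4.345158; next y=2/5·1.655851+1/4·4.345158≈1.748630
n=6: y≈1.748630, sp=3, e=sp−y≈1.251370; I≈12.016115, D=e−e_prev≈-0.092779; u=5/4·1.251370+1/4·12.016115+1/4·(-0.092779)≈4.545047; next y=2/5·1.748630+1/4·4.545047≈1.835714

0 3 5.250 0.000
1 3 2.953 1.313
2 3 3.789 1.263
3 3 3.880 1.453
4 3 4.142 1.551
5 3 4.345 1.656
6 3 4.545 1.749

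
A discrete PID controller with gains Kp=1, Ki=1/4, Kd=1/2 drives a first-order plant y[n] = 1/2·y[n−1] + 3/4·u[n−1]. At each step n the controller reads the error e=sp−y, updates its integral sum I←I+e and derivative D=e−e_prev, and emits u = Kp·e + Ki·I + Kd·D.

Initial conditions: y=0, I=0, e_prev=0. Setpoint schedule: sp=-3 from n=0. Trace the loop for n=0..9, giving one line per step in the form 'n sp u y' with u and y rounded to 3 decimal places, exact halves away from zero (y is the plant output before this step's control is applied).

0 -3 -5.250 0.000
1 -3 2.391 -3.938
2 -3 -5.927 -0.176
3 -3 2.873 -4.533
4 -3 -6.660 -0.112
5 -3 3.472 -5.050
6 -3 -7.461 0.079
7 -3 4.195 -5.556
8 -3 -8.351 0.368
9 -3 5.052 -6.079

(exact arithmetic carried between steps; '≈' marks a value shown rounded to 6 d.p. or computed from one; I and e_prev carry over from the previous line; the table rounds u and y to 3 d.p., halves away from zero)
n=0: y=0, sp=-3, e=sp−y=-3; I=-3, D=e−e_prev=-3; u=1·(-3)+1/4·(-3)+1/2·(-3)=-5.25; next y=1/2·0+3/4·(-5.25)=-3.9375
n=1: y=-3.9375, sp=-3, e=sp−y=0.9375; I=-2.0625, D=e−e_prev=3.9375; u=1·0.9375+1/4·(-2.0625)+1/2·3.9375=2.390625; next y=1/2·(-3.9375)+3/4·2.390625≈-0.175781
n=2: y≈-0.175781, sp=-3, e=sp−y≈-2.824219; I≈-4.886719, D=e−e_prev≈-3.761719; u=1·(-2.824219)+1/4·(-4.886719)+1/2·(-3.761719)≈-5.926758; next y=1/2·(-0.175781)+3/4·(-5.926758)≈-4.532959
n=3: y≈-4.532959, sp=-3, e=sp−y≈1.532959; I≈-3.353760, D=e−e_prev≈4.357178; u=1·1.532959+1/4·(-3.353760)+1/2·4.357178≈2.873108; next y=1/2·(-4.532959)+3/4·2.873108≈-0.111649
n=4: y≈-0.111649, sp=-3, e=sp−y≈-2.888351; I≈-6.242111, D=e−e_prev≈-4.421310; u=1·(-2.888351)+1/4·(-6.242111)+1/2·(-4.421310)≈-6.659534; next y=1/2·(-0.111649)+3/4·(-6.659534)≈-5.050475
n=5: y≈-5.050475, sp=-3, e=sp−y≈2.050475; I≈-4.191636, D=e−e_prev≈4.938827; u=1·2.050475+1/4·(-4.191636)+1/2·4.938827≈3.471979; next y=1/2·(-5.050475)+3/4·3.471979≈0.078747
n=6: y≈0.078747, sp=-3, e=sp−y≈-3.078747; I≈-7.270383, D=e−e_prev≈-5.129222; u=1·(-3.078747)+1/4·(-7.270383)+1/2·(-5.129222)≈-7.460954; next y=1/2·0.078747+3/4·(-7.460954)≈-5.556342
n=7: y≈-5.556342, sp=-3, e=sp−y≈2.556342; I≈-4.714041, D=e−e_prev≈5.635089; u=1·2.556342+1/4·(-4.714041)+1/2·5.635089≈4.195376; next y=1/2·(-5.556342)+3/4·4.195376≈0.368361
n=8: y≈0.368361, sp=-3, e=sp−y≈-3.368361; I≈-8.082402, D=e−e_prev≈-5.924703; u=1·(-3.368361)+1/4·(-8.082402)+1/2·(-5.924703)≈-8.351313; next y=1/2·0.368361+3/4·(-8.351313)≈-6.079304
n=9: y≈-6.079304, sp=-3, e=sp−y≈3.079304; I≈-5.003098, D=e−e_prev≈6.447665; u=1·3.079304+1/4·(-5.003098)+1/2·6.447665≈5.052362; next y=1/2·(-6.079304)+3/4·5.052362≈0.749620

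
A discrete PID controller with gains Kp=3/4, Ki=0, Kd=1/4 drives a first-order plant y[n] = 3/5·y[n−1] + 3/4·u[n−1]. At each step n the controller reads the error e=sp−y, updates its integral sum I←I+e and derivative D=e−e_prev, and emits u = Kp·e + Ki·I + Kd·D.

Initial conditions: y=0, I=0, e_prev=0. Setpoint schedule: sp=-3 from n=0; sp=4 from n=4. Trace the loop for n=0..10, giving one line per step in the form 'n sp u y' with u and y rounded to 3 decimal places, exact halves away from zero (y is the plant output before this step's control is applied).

(exact arithmetic carried between steps; '≈' marks a value shown rounded to 6 d.p. or computed from one; I and e_prev carry over from the previous line; the table rounds u and y to 3 d.p., halves away from zero)
n=0: y=0, sp=-3, e=sp−y=-3; I=-3, D=e−e_prev=-3; u=3/4·(-3)+0·(-3)+1/4·(-3)=-3; next y=3/5·0+3/4·(-3)=-2.25
n=1: y=-2.25, sp=-3, e=sp−y=-0.75; I=-3.75, D=e−e_prev=2.25; u=3/4·(-0.75)+0·(-3.75)+1/4·2.25=0; next y=3/5·(-2.25)+3/4·0=-1.35
n=2: y=-1.35, sp=-3, e=sp−y=-1.65; I=-5.4, D=e−e_prev=-0.9; u=3/4·(-1.65)+0·(-5.4)+1/4·(-0.9)=-1.4625; next y=3/5·(-1.35)+3/4·(-1.4625)=-1.906875
n=3: y=-1.906875, sp=-3, e=sp−y=-1.093125; I=-6.493125, D=e−e_prev=0.556875; u=3/4·(-1.093125)+0·(-6.493125)+1/4·0.556875=-0.680625; next y=3/5·(-1.906875)+3/4·(-0.680625)≈-1.654594
n=4: y≈-1.654594, sp=4, e=sp−y≈5.654594; I≈-0.838531, D=e−e_prev≈6.747719; u=3/4·5.654594+0·(-0.838531)+1/4·6.747719≈5.927875; next y=3/5·(-1.654594)+3/4·5.927875≈3.45315
n=5: y=3.45315, sp=4, e=sp−y=0.54685; I≈-0.291681, D=e−e_prev≈-5.107744; u=3/4·0.54685+0·(-0.291681)+1/4·(-5.107744)≈-0.866798; next y=3/5·3.45315+3/4·(-0.866798)≈1.421791
n=6: y≈1.421791, sp=4, e=sp−y≈2.578209; I≈2.286528, D=e−e_prev≈2.031359; u=3/4·2.578209+0·2.286528+1/4·2.031359≈2.441496; next y=3/5·1.421791+3/4·2.441496≈2.684197
n=7: y≈2.684197, sp=4, e=sp−y≈1.315803; I≈3.602331, D=e−e_prev≈-1.262406; u=3/4·1.315803+0·3.602331+1/4·(-1.262406)≈0.671251; next y=3/5·2.684197+3/4·0.671251≈2.113956
n=8: y≈2.113956, sp=4, e=sp−y≈1.886044; I≈5.488374, D=e−e_prev≈0.570241; u=3/4·1.886044+0·5.488374+1/4·0.570241≈1.557093; next y=3/5·2.113956+3/4·1.557093≈2.436193
n=9: y≈2.436193, sp=4, e=sp−y≈1.563807; I≈7.052181, D=e−e_prev≈-0.322237; u=3/4·1.563807+0·7.052181+1/4·(-0.322237)≈1.092296; next y=3/5·2.436193+3/4·1.092296≈2.280938
n=10: y≈2.280938, sp=4, e=sp−y≈1.719062; I≈8.771243, D=e−e_prev≈0.155256; u=3/4·1.719062+0·8.771243+1/4·0.155256≈1.328111; next y=3/5·2.280938+3/4·1.328111≈2.364646

0 -3 -3.000 0.000
1 -3 0.000 -2.250
2 -3 -1.463 -1.350
3 -3 -0.681 -1.907
4 4 5.928 -1.655
5 4 -0.867 3.453
6 4 2.441 1.422
7 4 0.671 2.684
8 4 1.557 2.114
9 4 1.092 2.436
10 4 1.328 2.281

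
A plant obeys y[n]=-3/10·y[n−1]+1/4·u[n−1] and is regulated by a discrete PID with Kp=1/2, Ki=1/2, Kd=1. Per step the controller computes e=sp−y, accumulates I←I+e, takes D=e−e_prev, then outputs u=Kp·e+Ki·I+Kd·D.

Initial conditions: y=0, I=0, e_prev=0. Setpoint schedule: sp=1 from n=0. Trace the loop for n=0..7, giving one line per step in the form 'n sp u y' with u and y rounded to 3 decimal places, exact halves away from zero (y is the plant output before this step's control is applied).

(exact arithmetic carried between steps; '≈' marks a value shown rounded to 6 d.p. or computed from one; I and e_prev carry over from the previous line; the table rounds u and y to 3 d.p., halves away from zero)
n=0: y=0, sp=1, e=sp−y=1; I=1, D=e−e_prev=1; u=1/2·1+1/2·1+1·1=2; next y=-3/10·0+1/4·2=0.5
n=1: y=0.5, sp=1, e=sp−y=0.5; I=1.5, D=e−e_prev=-0.5; u=1/2·0.5+1/2·1.5+1·(-0.5)=0.5; next y=-3/10·0.5+1/4·0.5=-0.025
n=2: y=-0.025, sp=1, e=sp−y=1.025; I=2.525, D=e−e_prev=0.525; u=1/2·1.025+1/2·2.525+1·0.525=2.3; next y=-3/10·(-0.025)+1/4·2.3=0.5825
n=3: y=0.5825, sp=1, e=sp−y=0.4175; I=2.9425, D=e−e_prev=-0.6075; u=1/2·0.4175+1/2·2.9425+1·(-0.6075)=1.0725; next y=-3/10·0.5825+1/4·1.0725=0.093375
n=4: y=0.093375, sp=1, e=sp−y=0.906625; I=3.849125, D=e−e_prev=0.489125; u=1/2·0.906625+1/2·3.849125+1·0.489125=2.867; next y=-3/10·0.093375+1/4·2.867≈0.688738
n=5: y≈0.688738, sp=1, e=sp−y≈0.311263; I≈4.160388, D=e−e_prev≈-0.595363; u=1/2·0.311263+1/2·4.160388+1·(-0.595363)≈1.640463; next y=-3/10·0.688738+1/4·1.640463≈0.203494
n=6: y≈0.203494, sp=1, e=sp−y≈0.796506; I≈4.956893, D=e−e_prev≈0.485243; u=1/2·0.796506+1/2·4.956893+1·0.485243≈3.361943; next y=-3/10·0.203494+1/4·3.361943≈0.779437
n=7: y≈0.779437, sp=1, e=sp−y≈0.220563; I≈5.177456, D=e−e_prev≈-0.575943; u=1/2·0.220563+1/2·5.177456+1·(-0.575943)≈2.123066; next y=-3/10·0.779437+1/4·2.123066≈0.296935

0 1 2.000 0.000
1 1 0.500 0.500
2 1 2.300 -0.025
3 1 1.073 0.583
4 1 2.867 0.093
5 1 1.640 0.689
6 1 3.362 0.203
7 1 2.123 0.779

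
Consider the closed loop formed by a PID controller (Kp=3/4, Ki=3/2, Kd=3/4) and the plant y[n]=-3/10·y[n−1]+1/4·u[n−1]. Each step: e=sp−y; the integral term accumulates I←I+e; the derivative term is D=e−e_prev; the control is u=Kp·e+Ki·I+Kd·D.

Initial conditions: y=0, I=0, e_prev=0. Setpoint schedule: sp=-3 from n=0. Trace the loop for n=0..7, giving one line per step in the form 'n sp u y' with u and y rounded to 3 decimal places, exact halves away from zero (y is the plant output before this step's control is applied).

0 -3 -9.000 0.000
1 -3 -4.500 -2.250
2 -3 -12.713 -0.450
3 -3 -7.408 -3.043
4 -3 -15.600 -0.939
5 -3 -9.076 -3.618
6 -3 -17.463 -1.183
7 -3 -9.880 -4.011

(exact arithmetic carried between steps; '≈' marks a value shown rounded to 6 d.p. or computed from one; I and e_prev carry over from the previous line; the table rounds u and y to 3 d.p., halves away from zero)
n=0: y=0, sp=-3, e=sp−y=-3; I=-3, D=e−e_prev=-3; u=3/4·(-3)+3/2·(-3)+3/4·(-3)=-9; next y=-3/10·0+1/4·(-9)=-2.25
n=1: y=-2.25, sp=-3, e=sp−y=-0.75; I=-3.75, D=e−e_prev=2.25; u=3/4·(-0.75)+3/2·(-3.75)+3/4·2.25=-4.5; next y=-3/10·(-2.25)+1/4·(-4.5)=-0.45
n=2: y=-0.45, sp=-3, e=sp−y=-2.55; I=-6.3, D=e−e_prev=-1.8; u=3/4·(-2.55)+3/2·(-6.3)+3/4·(-1.8)=-12.7125; next y=-3/10·(-0.45)+1/4·(-12.7125)=-3.043125
n=3: y=-3.043125, sp=-3, e=sp−y=0.043125; I=-6.256875, D=e−e_prev=2.593125; u=3/4·0.043125+3/2·(-6.256875)+3/4·2.593125=-7.408125; next y=-3/10·(-3.043125)+1/4·(-7.408125)≈-0.939094
n=4: y≈-0.939094, sp=-3, e=sp−y≈-2.060906; I≈-8.317781, D=e−e_prev≈-2.104031; u=3/4·(-2.060906)+3/2·(-8.317781)+3/4·(-2.104031)≈-15.600375; next y=-3/10·(-0.939094)+1/4·(-15.600375)≈-3.618366
n=5: y≈-3.618366, sp=-3, e=sp−y≈0.618366; I≈-7.699416, D=e−e_prev≈2.679272; u=3/4·0.618366+3/2·(-7.699416)+3/4·2.679272≈-9.075895; next y=-3/10·(-3.618366)+1/4·(-9.075895)≈-1.183464
n=6: y≈-1.183464, sp=-3, e=sp−y≈-1.816536; I≈-9.515951, D=e−e_prev≈-2.434901; u=3/4·(-1.816536)+3/2·(-9.515951)+3/4·(-2.434901)≈-17.462505; next y=-3/10·(-1.183464)+1/4·(-17.462505)≈-4.010587
n=7: y≈-4.010587, sp=-3, e=sp−y≈1.010587; I≈-8.505364, D=e−e_prev≈2.827123; u=3/4·1.010587+3/2·(-8.505364)+3/4·2.827123≈-9.879764; next y=-3/10·(-4.010587)+1/4·(-9.879764)≈-1.266765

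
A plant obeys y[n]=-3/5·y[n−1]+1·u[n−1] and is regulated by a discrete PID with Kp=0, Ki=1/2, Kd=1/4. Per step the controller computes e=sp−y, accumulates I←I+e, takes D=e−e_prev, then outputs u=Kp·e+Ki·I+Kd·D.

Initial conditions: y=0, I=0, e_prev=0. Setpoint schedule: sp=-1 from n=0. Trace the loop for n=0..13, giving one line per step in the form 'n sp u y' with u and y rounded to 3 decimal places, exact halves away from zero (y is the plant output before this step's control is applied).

(exact arithmetic carried between steps; '≈' marks a value shown rounded to 6 d.p. or computed from one; I and e_prev carry over from the previous line; the table rounds u and y to 3 d.p., halves away from zero)
n=0: y=0, sp=-1, e=sp−y=-1; I=-1, D=e−e_prev=-1; u=0·(-1)+1/2·(-1)+1/4·(-1)=-0.75; next y=-3/5·0+1·(-0.75)=-0.75
n=1: y=-0.75, sp=-1, e=sp−y=-0.25; I=-1.25, D=e−e_prev=0.75; u=0·(-0.25)+1/2·(-1.25)+1/4·0.75=-0.4375; next y=-3/5·(-0.75)+1·(-0.4375)=0.0125
n=2: y=0.0125, sp=-1, e=sp−y=-1.0125; I=-2.2625, D=e−e_prev=-0.7625; u=0·(-1.0125)+1/2·(-2.2625)+1/4·(-0.7625)=-1.321875; next y=-3/5·0.0125+1·(-1.321875)=-1.329375
n=3: y=-1.329375, sp=-1, e=sp−y=0.329375; I=-1.933125, D=e−e_prev=1.341875; u=0·0.329375+1/2·(-1.933125)+1/4·1.341875≈-0.631094; next y=-3/5·(-1.329375)+1·(-0.631094)≈0.166531
n=4: y≈0.166531, sp=-1, e=sp−y≈-1.166531; I≈-3.099656, D=e−e_prev≈-1.495906; u=0·(-1.166531)+1/2·(-3.099656)+1/4·(-1.495906)≈-1.923805; next y=-3/5·0.166531+1·(-1.923805)≈-2.023723
n=5: y≈-2.023723, sp=-1, e=sp−y≈1.023723; I≈-2.075933, D=e−e_prev≈2.190255; u=0·1.023723+1/2·(-2.075933)+1/4·2.190255≈-0.490403; next y=-3/5·(-2.023723)+1·(-0.490403)≈0.723831
n=6: y≈0.723831, sp=-1, e=sp−y≈-1.723831; I≈-3.799764, D=e−e_prev≈-2.747555; u=0·(-1.723831)+1/2·(-3.799764)+1/4·(-2.747555)≈-2.586771; next y=-3/5·0.723831+1·(-2.586771)≈-3.021070
n=7: y≈-3.021070, sp=-1, e=sp−y≈2.021070; I≈-1.778695, D=e−e_prev≈3.744901; u=0·2.021070+1/2·(-1.778695)+1/4·3.744901≈0.046878; next y=-3/5·(-3.021070)+1·0.046878≈1.859520
n=8: y≈1.859520, sp=-1, e=sp−y≈-2.859520; I≈-4.638214, D=e−e_prev≈-4.880589; u=0·(-2.859520)+1/2·(-4.638214)+1/4·(-4.880589)≈-3.539254; next y=-3/5·1.859520+1·(-3.539254)≈-4.654966
n=9: y≈-4.654966, sp=-1, e=sp−y≈3.654966; I≈-0.983248, D=e−e_prev≈6.514486; u=0·3.654966+1/2·(-0.983248)+1/4·6.514486≈1.136997; next y=-3/5·(-4.654966)+1·1.136997≈3.929977
n=10: y≈3.929977, sp=-1, e=sp−y≈-4.929977; I≈-5.913225, D=e−e_prev≈-8.584943; u=0·(-4.929977)+1/2·(-5.913225)+1/4·(-8.584943)≈-5.102848; next y=-3/5·3.929977+1·(-5.102848)≈-7.460835
n=11: y≈-7.460835, sp=-1, e=sp−y≈6.460835; I≈0.547610, D=e−e_prev≈11.390812; u=0·6.460835+1/2·0.547610+1/4·11.390812≈3.121508; next y=-3/5·(-7.460835)+1·3.121508≈7.598009
n=12: y≈7.598009, sp=-1, e=sp−y≈-8.598009; I≈-8.050399, D=e−e_prev≈-15.058843; u=0·(-8.598009)+1/2·(-8.050399)+1/4·(-15.058843)≈-7.789910; next y=-3/5·7.598009+1·(-7.789910)≈-12.348716
n=13: y≈-12.348716, sp=-1, e=sp−y≈11.348716; I≈3.298317, D=e−e_prev≈19.946724; u=0·11.348716+1/2·3.298317+1/4·19.946724≈6.635839; next y=-3/5·(-12.348716)+1·6.635839≈14.045069

0 -1 -0.750 0.000
1 -1 -0.438 -0.750
2 -1 -1.322 0.013
3 -1 -0.631 -1.329
4 -1 -1.924 0.167
5 -1 -0.490 -2.024
6 -1 -2.587 0.724
7 -1 0.047 -3.021
8 -1 -3.539 1.860
9 -1 1.137 -4.655
10 -1 -5.103 3.930
11 -1 3.122 -7.461
12 -1 -7.790 7.598
13 -1 6.636 -12.349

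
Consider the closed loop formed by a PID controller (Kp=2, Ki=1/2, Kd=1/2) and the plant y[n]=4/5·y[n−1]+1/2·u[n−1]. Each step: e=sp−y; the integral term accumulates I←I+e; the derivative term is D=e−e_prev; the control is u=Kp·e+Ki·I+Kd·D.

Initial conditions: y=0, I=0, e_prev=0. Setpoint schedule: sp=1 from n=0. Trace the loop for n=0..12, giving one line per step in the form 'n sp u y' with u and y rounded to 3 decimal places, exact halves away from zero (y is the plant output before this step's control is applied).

(exact arithmetic carried between steps; '≈' marks a value shown rounded to 6 d.p. or computed from one; I and e_prev carry over from the previous line; the table rounds u and y to 3 d.p., halves away from zero)
n=0: y=0, sp=1, e=sp−y=1; I=1, D=e−e_prev=1; u=2·1+1/2·1+1/2·1=3; next y=4/5·0+1/2·3=1.5
n=1: y=1.5, sp=1, e=sp−y=-0.5; I=0.5, D=e−e_prev=-1.5; u=2·(-0.5)+1/2·0.5+1/2·(-1.5)=-1.5; next y=4/5·1.5+1/2·(-1.5)=0.45
n=2: y=0.45, sp=1, e=sp−y=0.55; I=1.05, D=e−e_prev=1.05; u=2·0.55+1/2·1.05+1/2·1.05=2.15; next y=4/5·0.45+1/2·2.15=1.435
n=3: y=1.435, sp=1, e=sp−y=-0.435; I=0.615, D=e−e_prev=-0.985; u=2·(-0.435)+1/2·0.615+1/2·(-0.985)=-1.055; next y=4/5·1.435+1/2·(-1.055)=0.6205
n=4: y=0.6205, sp=1, e=sp−y=0.3795; I=0.9945, D=e−e_prev=0.8145; u=2·0.3795+1/2·0.9945+1/2·0.8145=1.6635; next y=4/5·0.6205+1/2·1.6635=1.32815
n=5: y=1.32815, sp=1, e=sp−y=-0.32815; I=0.66635, D=e−e_prev=-0.70765; u=2·(-0.32815)+1/2·0.66635+1/2·(-0.70765)=-0.67695; next y=4/5·1.32815+1/2·(-0.67695)=0.724045
n=6: y=0.724045, sp=1, e=sp−y=0.275955; I=0.942305, D=e−e_prev=0.604105; u=2·0.275955+1/2·0.942305+1/2·0.604105=1.325115; next y=4/5·0.724045+1/2·1.325115≈1.241794
n=7: y≈1.241794, sp=1, e=sp−y≈-0.241794; I≈0.700512, D=e−e_prev≈-0.517749; u=2·(-0.241794)+1/2·0.700512+1/2·(-0.517749)≈-0.392206; next y=4/5·1.241794+1/2·(-0.392206)≈0.797332
n=8: y≈0.797332, sp=1, e=sp−y≈0.202668; I≈0.903179, D=e−e_prev≈0.444461; u=2·0.202668+1/2·0.903179+1/2·0.444461≈1.079156; next y=4/5·0.797332+1/2·1.079156≈1.177444
n=9: y≈1.177444, sp=1, e=sp−y≈-0.177444; I≈0.725736, D=e−e_prev≈-0.380112; u=2·(-0.177444)+1/2·0.725736+1/2·(-0.380112)≈-0.182076; next y=4/5·1.177444+1/2·(-0.182076)≈0.850917
n=10: y≈0.850917, sp=1, e=sp−y≈0.149083; I≈0.874818, D=e−e_prev≈0.326527; u=2·0.149083+1/2·0.874818+1/2·0.326527≈0.898838; next y=4/5·0.850917+1/2·0.898838≈1.130153
n=11: y≈1.130153, sp=1, e=sp−y≈-0.130153; I≈0.744666, D=e−e_prev≈-0.279236; u=2·(-0.130153)+1/2·0.744666+1/2·(-0.279236)≈-0.027591; next y=4/5·1.130153+1/2·(-0.027591)≈0.890327
n=12: y≈0.890327, sp=1, e=sp−y≈0.109673; I≈0.854339, D=e−e_prev≈0.239826; u=2·0.109673+1/2·0.854339+1/2·0.239826≈0.766428; next y=4/5·0.890327+1/2·0.766428≈1.095476

0 1 3.000 0.000
1 1 -1.500 1.500
2 1 2.150 0.450
3 1 -1.055 1.435
4 1 1.664 0.621
5 1 -0.677 1.328
6 1 1.325 0.724
7 1 -0.392 1.242
8 1 1.079 0.797
9 1 -0.182 1.177
10 1 0.899 0.851
11 1 -0.028 1.130
12 1 0.766 0.890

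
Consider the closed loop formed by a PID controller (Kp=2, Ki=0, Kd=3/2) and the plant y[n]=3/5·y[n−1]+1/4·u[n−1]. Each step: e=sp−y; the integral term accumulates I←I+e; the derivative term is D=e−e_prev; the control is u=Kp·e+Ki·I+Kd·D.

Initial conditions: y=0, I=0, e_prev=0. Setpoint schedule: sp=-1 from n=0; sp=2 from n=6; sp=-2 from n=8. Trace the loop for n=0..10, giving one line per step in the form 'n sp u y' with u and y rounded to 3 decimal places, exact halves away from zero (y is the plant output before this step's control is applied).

0 -1 -3.500 0.000
1 -1 1.063 -0.875
2 -1 -2.405 -0.259
3 -1 0.260 -0.757
4 -1 -1.773 -0.389
5 -1 -0.215 -0.677
6 2 9.094 -0.460
7 2 -3.682 1.998
8 -2 -7.977 0.278
9 -2 2.813 -1.827
10 -2 -5.365 -0.393

(exact arithmetic carried between steps; '≈' marks a value shown rounded to 6 d.p. or computed from one; I and e_prev carry over from the previous line; the table rounds u and y to 3 d.p., halves away from zero)
n=0: y=0, sp=-1, e=sp−y=-1; I=-1, D=e−e_prev=-1; u=2·(-1)+0·(-1)+3/2·(-1)=-3.5; next y=3/5·0+1/4·(-3.5)=-0.875
n=1: y=-0.875, sp=-1, e=sp−y=-0.125; I=-1.125, D=e−e_prev=0.875; u=2·(-0.125)+0·(-1.125)+3/2·0.875=1.0625; next y=3/5·(-0.875)+1/4·1.0625=-0.259375
n=2: y=-0.259375, sp=-1, e=sp−y=-0.740625; I=-1.865625, D=e−e_prev=-0.615625; u=2·(-0.740625)+0·(-1.865625)+3/2·(-0.615625)≈-2.404688; next y=3/5·(-0.259375)+1/4·(-2.404688)≈-0.756797
n=3: y≈-0.756797, sp=-1, e=sp−y≈-0.243203; I≈-2.108828, D=e−e_prev≈0.497422; u=2·(-0.243203)+0·(-2.108828)+3/2·0.497422≈0.259727; next y=3/5·(-0.756797)+1/4·0.259727≈-0.389146
n=4: y≈-0.389146, sp=-1, e=sp−y≈-0.610854; I≈-2.719682, D=e−e_prev≈-0.367650; u=2·(-0.610854)+0·(-2.719682)+3/2·(-0.367650)≈-1.773183; next y=3/5·(-0.389146)+1/4·(-1.773183)≈-0.676784
n=5: y≈-0.676784, sp=-1, e=sp−y≈-0.323216; I≈-3.042898, D=e−e_prev≈0.287637; u=2·(-0.323216)+0·(-3.042898)+3/2·0.287637≈-0.214977; next y=3/5·(-0.676784)+1/4·(-0.214977)≈-0.459814
n=6: y≈-0.459814, sp=2, e=sp−y≈2.459814; I≈-0.583084, D=e−e_prev≈2.783031; u=2·2.459814+0·(-0.583084)+3/2·2.783031≈9.094175; next y=3/5·(-0.459814)+1/4·9.094175≈1.997655
n=7: y≈1.997655, sp=2, e=sp−y≈0.002345; I≈-0.580739, D=e−e_prev≈-2.457470; u=2·0.002345+0·(-0.580739)+3/2·(-2.457470)≈-3.681515; next y=3/5·1.997655+1/4·(-3.681515)≈0.278214
n=8: y≈0.278214, sp=-2, e=sp−y≈-2.278214; I≈-2.858953, D=e−e_prev≈-2.280559; u=2·(-2.278214)+0·(-2.858953)+3/2·(-2.280559)≈-7.977268; next y=3/5·0.278214+1/4·(-7.977268)≈-1.827388
n=9: y≈-1.827388, sp=-2, e=sp−y≈-0.172612; I≈-3.031565, D=e−e_prev≈2.105603; u=2·(-0.172612)+0·(-3.031565)+3/2·2.105603≈2.813181; next y=3/5·(-1.827388)+1/4·2.813181≈-0.393138
n=10: y≈-0.393138, sp=-2, e=sp−y≈-1.606862; I≈-4.638427, D=e−e_prev≈-1.434250; u=2·(-1.606862)+0·(-4.638427)+3/2·(-1.434250)≈-5.365100; next y=3/5·(-0.393138)+1/4·(-5.365100)≈-1.577158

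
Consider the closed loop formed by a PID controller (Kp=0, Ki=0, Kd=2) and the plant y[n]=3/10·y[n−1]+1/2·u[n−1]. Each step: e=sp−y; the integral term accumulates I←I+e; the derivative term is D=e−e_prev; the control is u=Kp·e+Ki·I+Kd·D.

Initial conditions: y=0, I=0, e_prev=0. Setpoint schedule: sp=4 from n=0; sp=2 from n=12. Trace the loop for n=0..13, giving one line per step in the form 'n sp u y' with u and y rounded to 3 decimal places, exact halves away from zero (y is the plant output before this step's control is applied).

(exact arithmetic carried between steps; '≈' marks a value shown rounded to 6 d.p. or computed from one; I and e_prev carry over from the previous line; the table rounds u and y to 3 d.p., halves away from zero)
n=0: y=0, sp=4, e=sp−y=4; I=4, D=e−e_prev=4; u=0·4+0·4+2·4=8; next y=3/10·0+1/2·8=4
n=1: y=4, sp=4, e=sp−y=0; I=4, D=e−e_prev=-4; u=0·0+0·4+2·(-4)=-8; next y=3/10·4+1/2·(-8)=-2.8
n=2: y=-2.8, sp=4, e=sp−y=6.8; I=10.8, D=e−e_prev=6.8; u=0·6.8+0·10.8+2·6.8=13.6; next y=3/10·(-2.8)+1/2·13.6=5.96
n=3: y=5.96, sp=4, e=sp−y=-1.96; I=8.84, D=e−e_prev=-8.76; u=0·(-1.96)+0·8.84+2·(-8.76)=-17.52; next y=3/10·5.96+1/2·(-17.52)=-6.972
n=4: y=-6.972, sp=4, e=sp−y=10.972; I=19.812, D=e−e_prev=12.932; u=0·10.972+0·19.812+2·12.932=25.864; next y=3/10·(-6.972)+1/2·25.864=10.8404
n=5: y=10.8404, sp=4, e=sp−y=-6.8404; I=12.9716, D=e−e_prev=-17.8124; u=0·(-6.8404)+0·12.9716+2·(-17.8124)=-35.6248; next y=3/10·10.8404+1/2·(-35.6248)=-14.56028
n=6: y=-14.56028, sp=4, e=sp−y=18.56028; I=31.53188, D=e−e_prev=25.40068; u=0·18.56028+0·31.53188+2·25.40068=50.80136; next y=3/10·(-14.56028)+1/2·50.80136=21.032596
n=7: y=21.032596, sp=4, e=sp−y=-17.032596; I=14.499284, D=e−e_prev=-35.592876; u=0·(-17.032596)+0·14.499284+2·(-35.592876)=-71.185752; next y=3/10·21.032596+1/2·(-71.185752)≈-29.283097
n=8: y≈-29.283097, sp=4, e=sp−y≈33.283097; I≈47.782381, D=e−e_prev≈50.315693; u=0·33.283097+0·47.782381+2·50.315693≈100.631386; next y=3/10·(-29.283097)+1/2·100.631386≈41.530764
n=9: y≈41.530764, sp=4, e=sp−y≈-37.530764; I≈10.251617, D=e−e_prev≈-70.813861; u=0·(-37.530764)+0·10.251617+2·(-70.813861)≈-141.627722; next y=3/10·41.530764+1/2·(-141.627722)≈-58.354632
n=10: y≈-58.354632, sp=4, e=sp−y≈62.354632; I≈72.606249, D=e−e_prev≈99.885396; u=0·62.354632+0·72.606249+2·99.885396≈199.770792; next y=3/10·(-58.354632)+1/2·199.770792≈82.379006
n=11: y≈82.379006, sp=4, e=sp−y≈-78.379006; I≈-5.772757, D=e−e_prev≈-140.733638; u=0·(-78.379006)+0·(-5.772757)+2·(-140.733638)≈-281.467277; next y=3/10·82.379006+1/2·(-281.467277)≈-116.019937
n=12: y≈-116.019937, sp=2, e=sp−y≈118.019937; I≈112.247179, D=e−e_prev≈196.398943; u=0·118.019937+0·112.247179+2·196.398943≈392.797886; next y=3/10·(-116.019937)+1/2·392.797886≈161.592962
n=13: y≈161.592962, sp=2, e=sp−y≈-159.592962; I≈-47.345783, D=e−e_prev≈-277.612899; u=0·(-159.592962)+0·(-47.345783)+2·(-277.612899)≈-555.225797; next y=3/10·161.592962+1/2·(-555.225797)≈-229.135010

0 4 8.000 0.000
1 4 -8.000 4.000
2 4 13.600 -2.800
3 4 -17.520 5.960
4 4 25.864 -6.972
5 4 -35.625 10.840
6 4 50.801 -14.560
7 4 -71.186 21.033
8 4 100.631 -29.283
9 4 -141.628 41.531
10 4 199.771 -58.355
11 4 -281.467 82.379
12 2 392.798 -116.020
13 2 -555.226 161.593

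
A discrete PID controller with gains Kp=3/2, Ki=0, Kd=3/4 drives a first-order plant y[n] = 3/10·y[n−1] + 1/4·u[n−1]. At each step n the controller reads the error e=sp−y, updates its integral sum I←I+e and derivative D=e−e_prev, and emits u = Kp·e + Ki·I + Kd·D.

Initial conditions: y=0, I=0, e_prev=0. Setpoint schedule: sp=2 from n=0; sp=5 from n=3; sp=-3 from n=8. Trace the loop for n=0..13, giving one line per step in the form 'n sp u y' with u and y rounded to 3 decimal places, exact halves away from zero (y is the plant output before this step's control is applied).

(exact arithmetic carried between steps; '≈' marks a value shown rounded to 6 d.p. or computed from one; I and e_prev carry over from the previous line; the table rounds u and y to 3 d.p., halves away from zero)
n=0: y=0, sp=2, e=sp−y=2; I=2, D=e−e_prev=2; u=3/2·2+0·2+3/4·2=4.5; next y=3/10·0+1/4·4.5=1.125
n=1: y=1.125, sp=2, e=sp−y=0.875; I=2.875, D=e−e_prev=-1.125; u=3/2·0.875+0·2.875+3/4·(-1.125)=0.46875; next y=3/10·1.125+1/4·0.46875≈0.454688
n=2: y≈0.454688, sp=2, e=sp−y≈1.545313; I≈4.420313, D=e−e_prev≈0.670313; u=3/2·1.545313+0·4.420313+3/4·0.670313≈2.820703; next y=3/10·0.454688+1/4·2.820703≈0.841582
n=3: y≈0.841582, sp=5, e=sp−y≈4.158418; I≈8.578730, D=e−e_prev≈2.613105; u=3/2·4.158418+0·8.578730+3/4·2.613105≈8.197456; next y=3/10·0.841582+1/4·8.197456≈2.301839
n=4: y≈2.301839, sp=5, e=sp−y≈2.698161; I≈11.276892, D=e−e_prev≈-1.460257; u=3/2·2.698161+0·11.276892+3/4·(-1.460257)≈2.952050; next y=3/10·2.301839+1/4·2.952050≈1.428564
n=5: y≈1.428564, sp=5, e=sp−y≈3.571436; I≈14.848328, D=e−e_prev≈0.873275; u=3/2·3.571436+0·14.848328+3/4·0.873275≈6.012110; next y=3/10·1.428564+1/4·6.012110≈1.931597
n=6: y≈1.931597, sp=5, e=sp−y≈3.068403; I≈17.916731, D=e−e_prev≈-0.503033; u=3/2·3.068403+0·17.916731+3/4·(-0.503033)≈4.225330; next y=3/10·1.931597+1/4·4.225330≈1.635812
n=7: y≈1.635812, sp=5, e=sp−y≈3.364188; I≈21.280920, D=e−e_prev≈0.295785; u=3/2·3.364188+0·21.280920+3/4·0.295785≈5.268121; next y=3/10·1.635812+1/4·5.268121≈1.807774
n=8: y≈1.807774, sp=-3, e=sp−y≈-4.807774; I≈16.473146, D=e−e_prev≈-8.171962; u=3/2·(-4.807774)+0·16.473146+3/4·(-8.171962)≈-13.340632; next y=3/10·1.807774+1/4·(-13.340632)≈-2.792826
n=9: y≈-2.792826, sp=-3, e=sp−y≈-0.207174; I≈16.265972, D=e−e_prev≈4.600600; u=3/2·(-0.207174)+0·16.265972+3/4·4.600600≈3.139689; next y=3/10·(-2.792826)+1/4·3.139689≈-0.052926
n=10: y≈-0.052926, sp=-3, e=sp−y≈-2.947074; I≈13.318897, D=e−e_prev≈-2.739900; u=3/2·(-2.947074)+0·13.318897+3/4·(-2.739900)≈-6.475537; next y=3/10·(-0.052926)+1/4·(-6.475537)≈-1.634762
n=11: y≈-1.634762, sp=-3, e=sp−y≈-1.365238; I≈11.953659, D=e−e_prev≈1.581836; u=3/2·(-1.365238)+0·11.953659+3/4·1.581836≈-0.861480; next y=3/10·(-1.634762)+1/4·(-0.861480)≈-0.705799
n=12: y≈-0.705799, sp=-3, e=sp−y≈-2.294201; I≈9.659458, D=e−e_prev≈-0.928963; u=3/2·(-2.294201)+0·9.659458+3/4·(-0.928963)≈-4.138025; next y=3/10·(-0.705799)+1/4·(-4.138025)≈-1.246246
n=13: y≈-1.246246, sp=-3, e=sp−y≈-1.753754; I≈7.905703, D=e−e_prev≈0.540447; u=3/2·(-1.753754)+0·7.905703+3/4·0.540447≈-2.225296; next y=3/10·(-1.246246)+1/4·(-2.225296)≈-0.930198

0 2 4.500 0.000
1 2 0.469 1.125
2 2 2.821 0.455
3 5 8.197 0.842
4 5 2.952 2.302
5 5 6.012 1.429
6 5 4.225 1.932
7 5 5.268 1.636
8 -3 -13.341 1.808
9 -3 3.140 -2.793
10 -3 -6.476 -0.053
11 -3 -0.861 -1.635
12 -3 -4.138 -0.706
13 -3 -2.225 -1.246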